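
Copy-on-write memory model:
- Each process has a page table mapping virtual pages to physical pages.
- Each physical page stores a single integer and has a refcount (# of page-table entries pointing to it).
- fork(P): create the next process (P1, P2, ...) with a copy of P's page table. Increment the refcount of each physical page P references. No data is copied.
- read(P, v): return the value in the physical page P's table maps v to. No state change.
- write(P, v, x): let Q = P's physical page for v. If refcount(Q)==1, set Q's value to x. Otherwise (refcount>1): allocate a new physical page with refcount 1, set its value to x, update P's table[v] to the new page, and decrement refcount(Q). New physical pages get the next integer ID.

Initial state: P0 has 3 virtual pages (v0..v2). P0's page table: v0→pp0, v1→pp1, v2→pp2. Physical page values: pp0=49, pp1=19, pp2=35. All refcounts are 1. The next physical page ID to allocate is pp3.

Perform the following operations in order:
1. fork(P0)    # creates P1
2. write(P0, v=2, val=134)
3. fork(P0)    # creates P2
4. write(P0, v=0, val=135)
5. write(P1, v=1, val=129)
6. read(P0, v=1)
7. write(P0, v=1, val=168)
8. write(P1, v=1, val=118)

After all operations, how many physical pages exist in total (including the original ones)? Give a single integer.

Op 1: fork(P0) -> P1. 3 ppages; refcounts: pp0:2 pp1:2 pp2:2
Op 2: write(P0, v2, 134). refcount(pp2)=2>1 -> COPY to pp3. 4 ppages; refcounts: pp0:2 pp1:2 pp2:1 pp3:1
Op 3: fork(P0) -> P2. 4 ppages; refcounts: pp0:3 pp1:3 pp2:1 pp3:2
Op 4: write(P0, v0, 135). refcount(pp0)=3>1 -> COPY to pp4. 5 ppages; refcounts: pp0:2 pp1:3 pp2:1 pp3:2 pp4:1
Op 5: write(P1, v1, 129). refcount(pp1)=3>1 -> COPY to pp5. 6 ppages; refcounts: pp0:2 pp1:2 pp2:1 pp3:2 pp4:1 pp5:1
Op 6: read(P0, v1) -> 19. No state change.
Op 7: write(P0, v1, 168). refcount(pp1)=2>1 -> COPY to pp6. 7 ppages; refcounts: pp0:2 pp1:1 pp2:1 pp3:2 pp4:1 pp5:1 pp6:1
Op 8: write(P1, v1, 118). refcount(pp5)=1 -> write in place. 7 ppages; refcounts: pp0:2 pp1:1 pp2:1 pp3:2 pp4:1 pp5:1 pp6:1

Answer: 7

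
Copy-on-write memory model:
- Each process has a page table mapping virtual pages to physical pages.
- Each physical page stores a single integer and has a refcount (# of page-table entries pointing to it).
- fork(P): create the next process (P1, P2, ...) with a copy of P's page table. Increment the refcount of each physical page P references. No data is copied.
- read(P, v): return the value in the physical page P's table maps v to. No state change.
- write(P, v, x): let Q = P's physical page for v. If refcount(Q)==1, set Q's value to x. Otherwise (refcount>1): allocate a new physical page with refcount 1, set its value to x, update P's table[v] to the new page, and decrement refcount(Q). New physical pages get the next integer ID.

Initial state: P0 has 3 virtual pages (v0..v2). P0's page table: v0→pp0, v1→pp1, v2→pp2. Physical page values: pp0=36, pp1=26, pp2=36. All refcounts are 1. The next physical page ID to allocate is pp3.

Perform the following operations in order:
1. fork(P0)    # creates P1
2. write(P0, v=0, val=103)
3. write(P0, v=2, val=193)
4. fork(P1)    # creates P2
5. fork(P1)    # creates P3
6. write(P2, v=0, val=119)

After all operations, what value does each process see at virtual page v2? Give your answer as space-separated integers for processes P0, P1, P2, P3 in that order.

Op 1: fork(P0) -> P1. 3 ppages; refcounts: pp0:2 pp1:2 pp2:2
Op 2: write(P0, v0, 103). refcount(pp0)=2>1 -> COPY to pp3. 4 ppages; refcounts: pp0:1 pp1:2 pp2:2 pp3:1
Op 3: write(P0, v2, 193). refcount(pp2)=2>1 -> COPY to pp4. 5 ppages; refcounts: pp0:1 pp1:2 pp2:1 pp3:1 pp4:1
Op 4: fork(P1) -> P2. 5 ppages; refcounts: pp0:2 pp1:3 pp2:2 pp3:1 pp4:1
Op 5: fork(P1) -> P3. 5 ppages; refcounts: pp0:3 pp1:4 pp2:3 pp3:1 pp4:1
Op 6: write(P2, v0, 119). refcount(pp0)=3>1 -> COPY to pp5. 6 ppages; refcounts: pp0:2 pp1:4 pp2:3 pp3:1 pp4:1 pp5:1
P0: v2 -> pp4 = 193
P1: v2 -> pp2 = 36
P2: v2 -> pp2 = 36
P3: v2 -> pp2 = 36

Answer: 193 36 36 36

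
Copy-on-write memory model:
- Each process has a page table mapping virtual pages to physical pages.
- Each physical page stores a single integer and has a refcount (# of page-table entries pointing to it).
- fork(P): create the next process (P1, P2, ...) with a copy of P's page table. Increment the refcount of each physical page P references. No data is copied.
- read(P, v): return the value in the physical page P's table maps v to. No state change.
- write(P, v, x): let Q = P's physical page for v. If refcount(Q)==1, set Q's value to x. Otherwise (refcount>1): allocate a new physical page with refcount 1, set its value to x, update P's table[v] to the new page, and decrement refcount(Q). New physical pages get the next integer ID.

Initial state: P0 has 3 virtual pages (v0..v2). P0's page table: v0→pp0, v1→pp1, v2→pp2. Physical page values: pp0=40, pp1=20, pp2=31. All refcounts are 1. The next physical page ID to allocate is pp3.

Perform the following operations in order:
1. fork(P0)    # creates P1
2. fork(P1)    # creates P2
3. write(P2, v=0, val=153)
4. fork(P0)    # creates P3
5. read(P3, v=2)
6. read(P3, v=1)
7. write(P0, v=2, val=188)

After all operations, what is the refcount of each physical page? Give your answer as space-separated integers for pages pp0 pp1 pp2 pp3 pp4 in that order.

Answer: 3 4 3 1 1

Derivation:
Op 1: fork(P0) -> P1. 3 ppages; refcounts: pp0:2 pp1:2 pp2:2
Op 2: fork(P1) -> P2. 3 ppages; refcounts: pp0:3 pp1:3 pp2:3
Op 3: write(P2, v0, 153). refcount(pp0)=3>1 -> COPY to pp3. 4 ppages; refcounts: pp0:2 pp1:3 pp2:3 pp3:1
Op 4: fork(P0) -> P3. 4 ppages; refcounts: pp0:3 pp1:4 pp2:4 pp3:1
Op 5: read(P3, v2) -> 31. No state change.
Op 6: read(P3, v1) -> 20. No state change.
Op 7: write(P0, v2, 188). refcount(pp2)=4>1 -> COPY to pp4. 5 ppages; refcounts: pp0:3 pp1:4 pp2:3 pp3:1 pp4:1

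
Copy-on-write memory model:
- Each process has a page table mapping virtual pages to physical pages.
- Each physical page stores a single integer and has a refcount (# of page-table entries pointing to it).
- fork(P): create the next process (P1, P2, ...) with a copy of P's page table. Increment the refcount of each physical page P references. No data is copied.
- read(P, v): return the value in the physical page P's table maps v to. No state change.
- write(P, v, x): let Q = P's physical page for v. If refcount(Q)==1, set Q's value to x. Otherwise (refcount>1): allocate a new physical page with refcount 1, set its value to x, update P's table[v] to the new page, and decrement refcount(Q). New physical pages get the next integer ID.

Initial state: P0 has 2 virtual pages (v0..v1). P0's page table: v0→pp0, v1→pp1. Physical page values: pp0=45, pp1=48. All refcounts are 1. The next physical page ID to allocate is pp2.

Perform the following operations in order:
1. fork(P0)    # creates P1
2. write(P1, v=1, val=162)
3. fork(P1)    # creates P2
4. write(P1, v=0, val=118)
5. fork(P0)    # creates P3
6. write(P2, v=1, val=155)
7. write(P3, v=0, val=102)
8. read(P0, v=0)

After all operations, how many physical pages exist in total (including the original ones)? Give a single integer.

Op 1: fork(P0) -> P1. 2 ppages; refcounts: pp0:2 pp1:2
Op 2: write(P1, v1, 162). refcount(pp1)=2>1 -> COPY to pp2. 3 ppages; refcounts: pp0:2 pp1:1 pp2:1
Op 3: fork(P1) -> P2. 3 ppages; refcounts: pp0:3 pp1:1 pp2:2
Op 4: write(P1, v0, 118). refcount(pp0)=3>1 -> COPY to pp3. 4 ppages; refcounts: pp0:2 pp1:1 pp2:2 pp3:1
Op 5: fork(P0) -> P3. 4 ppages; refcounts: pp0:3 pp1:2 pp2:2 pp3:1
Op 6: write(P2, v1, 155). refcount(pp2)=2>1 -> COPY to pp4. 5 ppages; refcounts: pp0:3 pp1:2 pp2:1 pp3:1 pp4:1
Op 7: write(P3, v0, 102). refcount(pp0)=3>1 -> COPY to pp5. 6 ppages; refcounts: pp0:2 pp1:2 pp2:1 pp3:1 pp4:1 pp5:1
Op 8: read(P0, v0) -> 45. No state change.

Answer: 6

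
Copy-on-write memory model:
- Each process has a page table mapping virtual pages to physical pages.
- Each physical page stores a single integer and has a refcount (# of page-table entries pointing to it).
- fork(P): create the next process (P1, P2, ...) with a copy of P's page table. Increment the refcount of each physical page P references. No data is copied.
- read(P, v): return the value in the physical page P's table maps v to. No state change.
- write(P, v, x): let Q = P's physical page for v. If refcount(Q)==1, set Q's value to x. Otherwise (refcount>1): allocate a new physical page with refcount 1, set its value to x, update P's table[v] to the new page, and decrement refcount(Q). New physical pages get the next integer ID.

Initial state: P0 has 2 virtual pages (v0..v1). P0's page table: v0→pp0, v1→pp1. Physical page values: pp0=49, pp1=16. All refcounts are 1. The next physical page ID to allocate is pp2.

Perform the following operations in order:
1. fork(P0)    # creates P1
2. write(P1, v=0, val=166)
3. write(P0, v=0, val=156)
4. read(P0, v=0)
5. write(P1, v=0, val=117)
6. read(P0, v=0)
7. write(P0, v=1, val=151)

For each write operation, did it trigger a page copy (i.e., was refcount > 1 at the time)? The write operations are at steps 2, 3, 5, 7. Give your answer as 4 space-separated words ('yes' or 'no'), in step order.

Op 1: fork(P0) -> P1. 2 ppages; refcounts: pp0:2 pp1:2
Op 2: write(P1, v0, 166). refcount(pp0)=2>1 -> COPY to pp2. 3 ppages; refcounts: pp0:1 pp1:2 pp2:1
Op 3: write(P0, v0, 156). refcount(pp0)=1 -> write in place. 3 ppages; refcounts: pp0:1 pp1:2 pp2:1
Op 4: read(P0, v0) -> 156. No state change.
Op 5: write(P1, v0, 117). refcount(pp2)=1 -> write in place. 3 ppages; refcounts: pp0:1 pp1:2 pp2:1
Op 6: read(P0, v0) -> 156. No state change.
Op 7: write(P0, v1, 151). refcount(pp1)=2>1 -> COPY to pp3. 4 ppages; refcounts: pp0:1 pp1:1 pp2:1 pp3:1

yes no no yes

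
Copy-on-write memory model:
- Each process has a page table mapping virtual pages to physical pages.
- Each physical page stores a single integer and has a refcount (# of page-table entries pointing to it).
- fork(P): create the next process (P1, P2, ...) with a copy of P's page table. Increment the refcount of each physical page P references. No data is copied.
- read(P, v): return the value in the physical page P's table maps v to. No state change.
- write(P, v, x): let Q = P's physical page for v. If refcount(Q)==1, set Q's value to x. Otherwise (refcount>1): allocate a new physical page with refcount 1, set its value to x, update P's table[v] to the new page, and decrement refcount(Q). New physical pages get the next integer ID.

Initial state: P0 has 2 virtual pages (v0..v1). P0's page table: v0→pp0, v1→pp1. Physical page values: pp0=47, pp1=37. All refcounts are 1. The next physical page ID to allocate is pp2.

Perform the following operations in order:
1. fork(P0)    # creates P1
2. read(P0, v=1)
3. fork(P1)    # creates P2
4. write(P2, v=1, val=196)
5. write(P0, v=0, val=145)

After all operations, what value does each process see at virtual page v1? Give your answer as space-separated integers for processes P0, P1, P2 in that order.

Answer: 37 37 196

Derivation:
Op 1: fork(P0) -> P1. 2 ppages; refcounts: pp0:2 pp1:2
Op 2: read(P0, v1) -> 37. No state change.
Op 3: fork(P1) -> P2. 2 ppages; refcounts: pp0:3 pp1:3
Op 4: write(P2, v1, 196). refcount(pp1)=3>1 -> COPY to pp2. 3 ppages; refcounts: pp0:3 pp1:2 pp2:1
Op 5: write(P0, v0, 145). refcount(pp0)=3>1 -> COPY to pp3. 4 ppages; refcounts: pp0:2 pp1:2 pp2:1 pp3:1
P0: v1 -> pp1 = 37
P1: v1 -> pp1 = 37
P2: v1 -> pp2 = 196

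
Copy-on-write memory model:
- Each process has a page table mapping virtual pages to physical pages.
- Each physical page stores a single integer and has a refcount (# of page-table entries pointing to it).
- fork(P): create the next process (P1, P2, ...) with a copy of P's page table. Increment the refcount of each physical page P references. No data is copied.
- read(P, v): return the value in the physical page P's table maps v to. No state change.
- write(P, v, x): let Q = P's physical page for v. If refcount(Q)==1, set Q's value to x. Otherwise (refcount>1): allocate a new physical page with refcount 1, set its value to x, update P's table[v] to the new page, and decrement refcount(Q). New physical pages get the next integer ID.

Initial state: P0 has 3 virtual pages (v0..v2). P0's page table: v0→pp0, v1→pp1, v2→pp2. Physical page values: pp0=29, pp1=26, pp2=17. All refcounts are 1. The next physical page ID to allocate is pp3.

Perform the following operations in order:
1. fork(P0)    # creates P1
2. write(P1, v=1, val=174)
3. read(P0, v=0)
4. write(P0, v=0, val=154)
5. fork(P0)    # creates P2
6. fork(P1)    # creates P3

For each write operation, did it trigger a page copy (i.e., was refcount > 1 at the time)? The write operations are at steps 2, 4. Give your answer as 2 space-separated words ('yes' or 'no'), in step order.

Op 1: fork(P0) -> P1. 3 ppages; refcounts: pp0:2 pp1:2 pp2:2
Op 2: write(P1, v1, 174). refcount(pp1)=2>1 -> COPY to pp3. 4 ppages; refcounts: pp0:2 pp1:1 pp2:2 pp3:1
Op 3: read(P0, v0) -> 29. No state change.
Op 4: write(P0, v0, 154). refcount(pp0)=2>1 -> COPY to pp4. 5 ppages; refcounts: pp0:1 pp1:1 pp2:2 pp3:1 pp4:1
Op 5: fork(P0) -> P2. 5 ppages; refcounts: pp0:1 pp1:2 pp2:3 pp3:1 pp4:2
Op 6: fork(P1) -> P3. 5 ppages; refcounts: pp0:2 pp1:2 pp2:4 pp3:2 pp4:2

yes yes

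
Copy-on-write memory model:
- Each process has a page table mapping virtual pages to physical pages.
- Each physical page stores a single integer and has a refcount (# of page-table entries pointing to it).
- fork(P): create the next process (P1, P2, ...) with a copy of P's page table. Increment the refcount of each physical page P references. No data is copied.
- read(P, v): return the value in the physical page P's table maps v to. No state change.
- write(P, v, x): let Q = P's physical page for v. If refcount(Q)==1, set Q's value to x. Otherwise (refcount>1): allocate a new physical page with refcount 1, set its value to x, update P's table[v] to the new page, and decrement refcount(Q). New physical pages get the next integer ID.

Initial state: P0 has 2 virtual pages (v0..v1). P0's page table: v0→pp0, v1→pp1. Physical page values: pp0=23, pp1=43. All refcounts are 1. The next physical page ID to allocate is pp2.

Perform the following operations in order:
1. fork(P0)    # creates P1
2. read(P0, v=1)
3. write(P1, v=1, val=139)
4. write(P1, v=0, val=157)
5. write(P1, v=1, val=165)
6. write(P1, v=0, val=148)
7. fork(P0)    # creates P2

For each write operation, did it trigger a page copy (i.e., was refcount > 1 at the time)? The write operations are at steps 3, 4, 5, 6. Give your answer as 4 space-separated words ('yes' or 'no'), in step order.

Op 1: fork(P0) -> P1. 2 ppages; refcounts: pp0:2 pp1:2
Op 2: read(P0, v1) -> 43. No state change.
Op 3: write(P1, v1, 139). refcount(pp1)=2>1 -> COPY to pp2. 3 ppages; refcounts: pp0:2 pp1:1 pp2:1
Op 4: write(P1, v0, 157). refcount(pp0)=2>1 -> COPY to pp3. 4 ppages; refcounts: pp0:1 pp1:1 pp2:1 pp3:1
Op 5: write(P1, v1, 165). refcount(pp2)=1 -> write in place. 4 ppages; refcounts: pp0:1 pp1:1 pp2:1 pp3:1
Op 6: write(P1, v0, 148). refcount(pp3)=1 -> write in place. 4 ppages; refcounts: pp0:1 pp1:1 pp2:1 pp3:1
Op 7: fork(P0) -> P2. 4 ppages; refcounts: pp0:2 pp1:2 pp2:1 pp3:1

yes yes no no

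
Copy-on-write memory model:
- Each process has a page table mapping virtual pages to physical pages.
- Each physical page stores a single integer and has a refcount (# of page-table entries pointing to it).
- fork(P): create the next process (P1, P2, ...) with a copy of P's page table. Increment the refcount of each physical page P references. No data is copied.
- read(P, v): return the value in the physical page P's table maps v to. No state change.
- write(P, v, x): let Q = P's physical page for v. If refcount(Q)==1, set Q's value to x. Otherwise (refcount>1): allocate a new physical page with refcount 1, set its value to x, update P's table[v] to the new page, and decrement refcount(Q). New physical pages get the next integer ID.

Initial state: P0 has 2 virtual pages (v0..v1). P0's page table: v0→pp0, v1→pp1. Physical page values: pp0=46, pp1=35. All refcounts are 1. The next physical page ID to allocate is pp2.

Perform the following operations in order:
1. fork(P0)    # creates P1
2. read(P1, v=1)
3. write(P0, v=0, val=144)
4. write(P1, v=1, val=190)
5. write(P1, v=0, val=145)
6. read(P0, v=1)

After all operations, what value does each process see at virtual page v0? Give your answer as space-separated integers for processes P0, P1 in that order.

Op 1: fork(P0) -> P1. 2 ppages; refcounts: pp0:2 pp1:2
Op 2: read(P1, v1) -> 35. No state change.
Op 3: write(P0, v0, 144). refcount(pp0)=2>1 -> COPY to pp2. 3 ppages; refcounts: pp0:1 pp1:2 pp2:1
Op 4: write(P1, v1, 190). refcount(pp1)=2>1 -> COPY to pp3. 4 ppages; refcounts: pp0:1 pp1:1 pp2:1 pp3:1
Op 5: write(P1, v0, 145). refcount(pp0)=1 -> write in place. 4 ppages; refcounts: pp0:1 pp1:1 pp2:1 pp3:1
Op 6: read(P0, v1) -> 35. No state change.
P0: v0 -> pp2 = 144
P1: v0 -> pp0 = 145

Answer: 144 145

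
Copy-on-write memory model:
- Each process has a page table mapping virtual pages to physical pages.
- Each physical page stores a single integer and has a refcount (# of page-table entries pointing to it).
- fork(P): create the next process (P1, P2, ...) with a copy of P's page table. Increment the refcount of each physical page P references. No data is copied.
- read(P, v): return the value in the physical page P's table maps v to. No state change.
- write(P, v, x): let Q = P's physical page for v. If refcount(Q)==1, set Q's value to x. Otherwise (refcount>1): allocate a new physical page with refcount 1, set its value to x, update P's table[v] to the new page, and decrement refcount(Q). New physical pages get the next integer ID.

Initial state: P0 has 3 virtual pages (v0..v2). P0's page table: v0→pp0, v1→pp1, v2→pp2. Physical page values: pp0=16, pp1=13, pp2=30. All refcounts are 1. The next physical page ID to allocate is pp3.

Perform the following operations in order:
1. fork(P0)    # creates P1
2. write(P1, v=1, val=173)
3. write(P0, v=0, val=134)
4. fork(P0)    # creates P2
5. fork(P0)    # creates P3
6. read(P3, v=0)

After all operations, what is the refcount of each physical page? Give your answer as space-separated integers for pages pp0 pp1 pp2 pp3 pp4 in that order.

Answer: 1 3 4 1 3

Derivation:
Op 1: fork(P0) -> P1. 3 ppages; refcounts: pp0:2 pp1:2 pp2:2
Op 2: write(P1, v1, 173). refcount(pp1)=2>1 -> COPY to pp3. 4 ppages; refcounts: pp0:2 pp1:1 pp2:2 pp3:1
Op 3: write(P0, v0, 134). refcount(pp0)=2>1 -> COPY to pp4. 5 ppages; refcounts: pp0:1 pp1:1 pp2:2 pp3:1 pp4:1
Op 4: fork(P0) -> P2. 5 ppages; refcounts: pp0:1 pp1:2 pp2:3 pp3:1 pp4:2
Op 5: fork(P0) -> P3. 5 ppages; refcounts: pp0:1 pp1:3 pp2:4 pp3:1 pp4:3
Op 6: read(P3, v0) -> 134. No state change.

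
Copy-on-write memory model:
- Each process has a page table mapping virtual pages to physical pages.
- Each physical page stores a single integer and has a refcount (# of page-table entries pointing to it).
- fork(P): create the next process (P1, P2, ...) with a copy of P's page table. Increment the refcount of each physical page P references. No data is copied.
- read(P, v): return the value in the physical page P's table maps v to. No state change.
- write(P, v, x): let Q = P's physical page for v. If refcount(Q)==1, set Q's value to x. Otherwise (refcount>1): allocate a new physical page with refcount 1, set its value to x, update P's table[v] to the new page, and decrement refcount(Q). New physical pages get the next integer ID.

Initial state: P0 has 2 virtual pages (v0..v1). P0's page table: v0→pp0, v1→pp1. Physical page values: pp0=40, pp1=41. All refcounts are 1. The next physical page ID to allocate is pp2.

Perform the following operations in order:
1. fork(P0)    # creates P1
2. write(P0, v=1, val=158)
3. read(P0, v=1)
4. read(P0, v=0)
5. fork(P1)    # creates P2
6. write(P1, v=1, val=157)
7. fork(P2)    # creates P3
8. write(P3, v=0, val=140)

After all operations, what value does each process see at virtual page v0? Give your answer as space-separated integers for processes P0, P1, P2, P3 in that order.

Answer: 40 40 40 140

Derivation:
Op 1: fork(P0) -> P1. 2 ppages; refcounts: pp0:2 pp1:2
Op 2: write(P0, v1, 158). refcount(pp1)=2>1 -> COPY to pp2. 3 ppages; refcounts: pp0:2 pp1:1 pp2:1
Op 3: read(P0, v1) -> 158. No state change.
Op 4: read(P0, v0) -> 40. No state change.
Op 5: fork(P1) -> P2. 3 ppages; refcounts: pp0:3 pp1:2 pp2:1
Op 6: write(P1, v1, 157). refcount(pp1)=2>1 -> COPY to pp3. 4 ppages; refcounts: pp0:3 pp1:1 pp2:1 pp3:1
Op 7: fork(P2) -> P3. 4 ppages; refcounts: pp0:4 pp1:2 pp2:1 pp3:1
Op 8: write(P3, v0, 140). refcount(pp0)=4>1 -> COPY to pp4. 5 ppages; refcounts: pp0:3 pp1:2 pp2:1 pp3:1 pp4:1
P0: v0 -> pp0 = 40
P1: v0 -> pp0 = 40
P2: v0 -> pp0 = 40
P3: v0 -> pp4 = 140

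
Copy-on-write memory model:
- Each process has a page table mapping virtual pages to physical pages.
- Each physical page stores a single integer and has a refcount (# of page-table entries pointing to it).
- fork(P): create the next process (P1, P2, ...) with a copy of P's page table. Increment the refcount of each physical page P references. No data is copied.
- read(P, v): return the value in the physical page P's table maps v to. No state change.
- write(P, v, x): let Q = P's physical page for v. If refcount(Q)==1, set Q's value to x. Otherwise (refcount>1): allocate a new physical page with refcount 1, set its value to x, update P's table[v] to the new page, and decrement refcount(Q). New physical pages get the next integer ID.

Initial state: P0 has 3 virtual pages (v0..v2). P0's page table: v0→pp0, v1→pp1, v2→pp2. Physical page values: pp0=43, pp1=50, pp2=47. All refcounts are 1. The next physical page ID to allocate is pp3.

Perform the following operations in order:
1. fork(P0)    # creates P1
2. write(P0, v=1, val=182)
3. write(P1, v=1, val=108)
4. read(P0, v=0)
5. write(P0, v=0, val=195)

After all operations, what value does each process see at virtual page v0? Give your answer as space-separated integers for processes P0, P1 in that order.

Op 1: fork(P0) -> P1. 3 ppages; refcounts: pp0:2 pp1:2 pp2:2
Op 2: write(P0, v1, 182). refcount(pp1)=2>1 -> COPY to pp3. 4 ppages; refcounts: pp0:2 pp1:1 pp2:2 pp3:1
Op 3: write(P1, v1, 108). refcount(pp1)=1 -> write in place. 4 ppages; refcounts: pp0:2 pp1:1 pp2:2 pp3:1
Op 4: read(P0, v0) -> 43. No state change.
Op 5: write(P0, v0, 195). refcount(pp0)=2>1 -> COPY to pp4. 5 ppages; refcounts: pp0:1 pp1:1 pp2:2 pp3:1 pp4:1
P0: v0 -> pp4 = 195
P1: v0 -> pp0 = 43

Answer: 195 43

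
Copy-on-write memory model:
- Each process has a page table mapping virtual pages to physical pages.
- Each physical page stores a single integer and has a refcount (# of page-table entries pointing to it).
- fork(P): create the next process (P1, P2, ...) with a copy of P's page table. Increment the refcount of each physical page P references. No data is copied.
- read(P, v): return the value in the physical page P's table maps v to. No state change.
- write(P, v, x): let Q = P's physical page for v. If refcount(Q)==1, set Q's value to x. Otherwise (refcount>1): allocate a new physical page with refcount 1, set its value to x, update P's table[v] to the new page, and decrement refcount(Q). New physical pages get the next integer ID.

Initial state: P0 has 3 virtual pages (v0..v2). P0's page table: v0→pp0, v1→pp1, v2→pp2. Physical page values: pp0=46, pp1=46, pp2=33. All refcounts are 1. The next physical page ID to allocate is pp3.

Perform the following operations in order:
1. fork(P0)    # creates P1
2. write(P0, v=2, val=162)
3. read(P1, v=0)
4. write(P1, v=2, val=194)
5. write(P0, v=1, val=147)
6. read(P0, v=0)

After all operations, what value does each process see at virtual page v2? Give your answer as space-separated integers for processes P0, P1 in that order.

Answer: 162 194

Derivation:
Op 1: fork(P0) -> P1. 3 ppages; refcounts: pp0:2 pp1:2 pp2:2
Op 2: write(P0, v2, 162). refcount(pp2)=2>1 -> COPY to pp3. 4 ppages; refcounts: pp0:2 pp1:2 pp2:1 pp3:1
Op 3: read(P1, v0) -> 46. No state change.
Op 4: write(P1, v2, 194). refcount(pp2)=1 -> write in place. 4 ppages; refcounts: pp0:2 pp1:2 pp2:1 pp3:1
Op 5: write(P0, v1, 147). refcount(pp1)=2>1 -> COPY to pp4. 5 ppages; refcounts: pp0:2 pp1:1 pp2:1 pp3:1 pp4:1
Op 6: read(P0, v0) -> 46. No state change.
P0: v2 -> pp3 = 162
P1: v2 -> pp2 = 194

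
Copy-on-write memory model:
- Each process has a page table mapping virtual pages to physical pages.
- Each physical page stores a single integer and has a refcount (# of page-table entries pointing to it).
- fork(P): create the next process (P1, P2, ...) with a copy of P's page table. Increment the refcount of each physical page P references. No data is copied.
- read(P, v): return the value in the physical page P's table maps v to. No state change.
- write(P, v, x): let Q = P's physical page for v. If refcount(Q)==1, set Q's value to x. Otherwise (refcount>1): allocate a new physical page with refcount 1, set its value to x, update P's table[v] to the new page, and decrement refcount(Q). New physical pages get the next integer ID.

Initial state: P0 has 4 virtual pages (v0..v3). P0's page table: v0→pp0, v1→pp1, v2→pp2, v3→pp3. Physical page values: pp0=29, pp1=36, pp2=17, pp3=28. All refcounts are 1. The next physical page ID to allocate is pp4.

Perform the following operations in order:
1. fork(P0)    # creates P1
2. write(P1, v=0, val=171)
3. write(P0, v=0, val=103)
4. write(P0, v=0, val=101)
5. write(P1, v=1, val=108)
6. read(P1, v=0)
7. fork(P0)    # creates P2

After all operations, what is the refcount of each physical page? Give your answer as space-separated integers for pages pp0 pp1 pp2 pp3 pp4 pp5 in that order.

Op 1: fork(P0) -> P1. 4 ppages; refcounts: pp0:2 pp1:2 pp2:2 pp3:2
Op 2: write(P1, v0, 171). refcount(pp0)=2>1 -> COPY to pp4. 5 ppages; refcounts: pp0:1 pp1:2 pp2:2 pp3:2 pp4:1
Op 3: write(P0, v0, 103). refcount(pp0)=1 -> write in place. 5 ppages; refcounts: pp0:1 pp1:2 pp2:2 pp3:2 pp4:1
Op 4: write(P0, v0, 101). refcount(pp0)=1 -> write in place. 5 ppages; refcounts: pp0:1 pp1:2 pp2:2 pp3:2 pp4:1
Op 5: write(P1, v1, 108). refcount(pp1)=2>1 -> COPY to pp5. 6 ppages; refcounts: pp0:1 pp1:1 pp2:2 pp3:2 pp4:1 pp5:1
Op 6: read(P1, v0) -> 171. No state change.
Op 7: fork(P0) -> P2. 6 ppages; refcounts: pp0:2 pp1:2 pp2:3 pp3:3 pp4:1 pp5:1

Answer: 2 2 3 3 1 1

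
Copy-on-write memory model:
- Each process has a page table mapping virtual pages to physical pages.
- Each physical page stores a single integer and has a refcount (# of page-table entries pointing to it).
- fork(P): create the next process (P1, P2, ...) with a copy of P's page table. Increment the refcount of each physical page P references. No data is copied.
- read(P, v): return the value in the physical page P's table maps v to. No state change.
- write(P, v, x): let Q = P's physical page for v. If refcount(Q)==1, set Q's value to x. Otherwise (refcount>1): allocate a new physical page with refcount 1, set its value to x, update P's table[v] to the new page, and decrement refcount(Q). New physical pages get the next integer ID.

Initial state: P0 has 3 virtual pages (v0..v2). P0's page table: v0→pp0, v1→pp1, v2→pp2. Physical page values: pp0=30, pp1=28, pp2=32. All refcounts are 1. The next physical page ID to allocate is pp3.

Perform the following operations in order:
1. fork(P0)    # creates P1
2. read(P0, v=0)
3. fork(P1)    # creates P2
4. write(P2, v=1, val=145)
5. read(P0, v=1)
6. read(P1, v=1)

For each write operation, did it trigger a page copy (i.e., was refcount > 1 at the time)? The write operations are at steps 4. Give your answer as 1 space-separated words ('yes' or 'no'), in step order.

Op 1: fork(P0) -> P1. 3 ppages; refcounts: pp0:2 pp1:2 pp2:2
Op 2: read(P0, v0) -> 30. No state change.
Op 3: fork(P1) -> P2. 3 ppages; refcounts: pp0:3 pp1:3 pp2:3
Op 4: write(P2, v1, 145). refcount(pp1)=3>1 -> COPY to pp3. 4 ppages; refcounts: pp0:3 pp1:2 pp2:3 pp3:1
Op 5: read(P0, v1) -> 28. No state change.
Op 6: read(P1, v1) -> 28. No state change.

yes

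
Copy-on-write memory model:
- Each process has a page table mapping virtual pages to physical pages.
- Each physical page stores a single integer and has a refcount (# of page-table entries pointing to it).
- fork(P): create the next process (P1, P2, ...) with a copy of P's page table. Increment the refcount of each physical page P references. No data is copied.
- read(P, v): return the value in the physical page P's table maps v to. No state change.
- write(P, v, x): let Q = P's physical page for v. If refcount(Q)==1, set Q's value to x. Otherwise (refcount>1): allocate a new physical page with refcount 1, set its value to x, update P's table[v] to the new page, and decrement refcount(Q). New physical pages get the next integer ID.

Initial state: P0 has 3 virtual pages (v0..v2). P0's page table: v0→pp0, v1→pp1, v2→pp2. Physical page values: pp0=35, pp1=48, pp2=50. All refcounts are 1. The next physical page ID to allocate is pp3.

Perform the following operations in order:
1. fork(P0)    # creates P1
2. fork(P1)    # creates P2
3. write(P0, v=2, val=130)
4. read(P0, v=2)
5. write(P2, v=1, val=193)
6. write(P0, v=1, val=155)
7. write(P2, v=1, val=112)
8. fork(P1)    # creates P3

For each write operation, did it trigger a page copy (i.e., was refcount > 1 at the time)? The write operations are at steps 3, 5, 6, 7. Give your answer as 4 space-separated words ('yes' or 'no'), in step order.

Op 1: fork(P0) -> P1. 3 ppages; refcounts: pp0:2 pp1:2 pp2:2
Op 2: fork(P1) -> P2. 3 ppages; refcounts: pp0:3 pp1:3 pp2:3
Op 3: write(P0, v2, 130). refcount(pp2)=3>1 -> COPY to pp3. 4 ppages; refcounts: pp0:3 pp1:3 pp2:2 pp3:1
Op 4: read(P0, v2) -> 130. No state change.
Op 5: write(P2, v1, 193). refcount(pp1)=3>1 -> COPY to pp4. 5 ppages; refcounts: pp0:3 pp1:2 pp2:2 pp3:1 pp4:1
Op 6: write(P0, v1, 155). refcount(pp1)=2>1 -> COPY to pp5. 6 ppages; refcounts: pp0:3 pp1:1 pp2:2 pp3:1 pp4:1 pp5:1
Op 7: write(P2, v1, 112). refcount(pp4)=1 -> write in place. 6 ppages; refcounts: pp0:3 pp1:1 pp2:2 pp3:1 pp4:1 pp5:1
Op 8: fork(P1) -> P3. 6 ppages; refcounts: pp0:4 pp1:2 pp2:3 pp3:1 pp4:1 pp5:1

yes yes yes no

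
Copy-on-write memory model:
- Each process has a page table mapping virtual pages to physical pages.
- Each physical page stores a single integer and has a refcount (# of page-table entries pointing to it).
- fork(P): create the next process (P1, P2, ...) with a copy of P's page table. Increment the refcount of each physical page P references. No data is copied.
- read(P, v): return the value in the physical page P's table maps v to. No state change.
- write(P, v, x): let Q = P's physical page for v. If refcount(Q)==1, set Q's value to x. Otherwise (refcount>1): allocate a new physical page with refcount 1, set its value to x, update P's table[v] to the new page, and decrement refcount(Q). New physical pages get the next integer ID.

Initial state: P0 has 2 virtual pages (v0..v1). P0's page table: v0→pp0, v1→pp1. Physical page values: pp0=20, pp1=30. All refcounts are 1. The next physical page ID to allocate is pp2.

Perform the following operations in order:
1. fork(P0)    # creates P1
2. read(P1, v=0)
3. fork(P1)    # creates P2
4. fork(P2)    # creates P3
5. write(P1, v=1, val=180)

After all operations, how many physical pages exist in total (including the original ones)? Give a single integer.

Op 1: fork(P0) -> P1. 2 ppages; refcounts: pp0:2 pp1:2
Op 2: read(P1, v0) -> 20. No state change.
Op 3: fork(P1) -> P2. 2 ppages; refcounts: pp0:3 pp1:3
Op 4: fork(P2) -> P3. 2 ppages; refcounts: pp0:4 pp1:4
Op 5: write(P1, v1, 180). refcount(pp1)=4>1 -> COPY to pp2. 3 ppages; refcounts: pp0:4 pp1:3 pp2:1

Answer: 3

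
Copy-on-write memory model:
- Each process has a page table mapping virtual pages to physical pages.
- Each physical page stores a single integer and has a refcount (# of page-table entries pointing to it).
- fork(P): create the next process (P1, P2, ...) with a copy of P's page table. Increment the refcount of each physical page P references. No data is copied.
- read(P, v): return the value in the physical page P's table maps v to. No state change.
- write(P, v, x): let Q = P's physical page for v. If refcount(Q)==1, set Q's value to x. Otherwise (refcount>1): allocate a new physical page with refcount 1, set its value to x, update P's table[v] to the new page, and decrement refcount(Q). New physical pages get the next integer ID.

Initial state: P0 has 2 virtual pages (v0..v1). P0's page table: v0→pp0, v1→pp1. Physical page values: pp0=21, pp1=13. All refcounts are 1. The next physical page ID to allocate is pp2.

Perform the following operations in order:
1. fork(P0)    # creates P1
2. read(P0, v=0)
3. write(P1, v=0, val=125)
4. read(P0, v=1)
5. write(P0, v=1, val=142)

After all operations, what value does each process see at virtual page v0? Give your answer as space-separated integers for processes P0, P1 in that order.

Answer: 21 125

Derivation:
Op 1: fork(P0) -> P1. 2 ppages; refcounts: pp0:2 pp1:2
Op 2: read(P0, v0) -> 21. No state change.
Op 3: write(P1, v0, 125). refcount(pp0)=2>1 -> COPY to pp2. 3 ppages; refcounts: pp0:1 pp1:2 pp2:1
Op 4: read(P0, v1) -> 13. No state change.
Op 5: write(P0, v1, 142). refcount(pp1)=2>1 -> COPY to pp3. 4 ppages; refcounts: pp0:1 pp1:1 pp2:1 pp3:1
P0: v0 -> pp0 = 21
P1: v0 -> pp2 = 125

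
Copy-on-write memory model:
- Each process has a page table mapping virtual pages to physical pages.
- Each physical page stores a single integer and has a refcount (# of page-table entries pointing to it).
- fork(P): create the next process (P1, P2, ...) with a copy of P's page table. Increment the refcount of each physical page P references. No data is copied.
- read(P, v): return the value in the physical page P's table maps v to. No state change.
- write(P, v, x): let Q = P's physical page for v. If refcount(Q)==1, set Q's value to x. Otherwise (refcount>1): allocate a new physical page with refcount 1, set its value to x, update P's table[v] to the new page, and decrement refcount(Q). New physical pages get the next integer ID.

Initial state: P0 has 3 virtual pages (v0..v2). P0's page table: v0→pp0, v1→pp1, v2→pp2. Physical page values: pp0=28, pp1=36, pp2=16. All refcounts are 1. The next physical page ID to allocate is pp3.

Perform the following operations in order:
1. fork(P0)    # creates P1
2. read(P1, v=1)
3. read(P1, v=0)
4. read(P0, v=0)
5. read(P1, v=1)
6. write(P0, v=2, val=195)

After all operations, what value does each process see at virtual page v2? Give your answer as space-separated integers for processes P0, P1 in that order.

Op 1: fork(P0) -> P1. 3 ppages; refcounts: pp0:2 pp1:2 pp2:2
Op 2: read(P1, v1) -> 36. No state change.
Op 3: read(P1, v0) -> 28. No state change.
Op 4: read(P0, v0) -> 28. No state change.
Op 5: read(P1, v1) -> 36. No state change.
Op 6: write(P0, v2, 195). refcount(pp2)=2>1 -> COPY to pp3. 4 ppages; refcounts: pp0:2 pp1:2 pp2:1 pp3:1
P0: v2 -> pp3 = 195
P1: v2 -> pp2 = 16

Answer: 195 16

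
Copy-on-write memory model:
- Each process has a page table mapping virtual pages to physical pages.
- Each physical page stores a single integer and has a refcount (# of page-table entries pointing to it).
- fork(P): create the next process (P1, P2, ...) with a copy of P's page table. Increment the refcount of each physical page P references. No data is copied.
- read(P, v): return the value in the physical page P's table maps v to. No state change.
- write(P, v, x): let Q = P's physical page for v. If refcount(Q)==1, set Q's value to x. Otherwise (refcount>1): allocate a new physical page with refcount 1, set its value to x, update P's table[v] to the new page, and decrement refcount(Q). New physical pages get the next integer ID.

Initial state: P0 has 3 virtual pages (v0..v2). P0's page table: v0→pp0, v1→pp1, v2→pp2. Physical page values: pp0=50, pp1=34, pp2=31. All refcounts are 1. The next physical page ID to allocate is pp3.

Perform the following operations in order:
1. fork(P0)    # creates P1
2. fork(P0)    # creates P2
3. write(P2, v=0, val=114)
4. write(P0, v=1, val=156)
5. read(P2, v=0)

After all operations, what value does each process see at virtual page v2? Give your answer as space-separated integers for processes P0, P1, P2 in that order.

Op 1: fork(P0) -> P1. 3 ppages; refcounts: pp0:2 pp1:2 pp2:2
Op 2: fork(P0) -> P2. 3 ppages; refcounts: pp0:3 pp1:3 pp2:3
Op 3: write(P2, v0, 114). refcount(pp0)=3>1 -> COPY to pp3. 4 ppages; refcounts: pp0:2 pp1:3 pp2:3 pp3:1
Op 4: write(P0, v1, 156). refcount(pp1)=3>1 -> COPY to pp4. 5 ppages; refcounts: pp0:2 pp1:2 pp2:3 pp3:1 pp4:1
Op 5: read(P2, v0) -> 114. No state change.
P0: v2 -> pp2 = 31
P1: v2 -> pp2 = 31
P2: v2 -> pp2 = 31

Answer: 31 31 31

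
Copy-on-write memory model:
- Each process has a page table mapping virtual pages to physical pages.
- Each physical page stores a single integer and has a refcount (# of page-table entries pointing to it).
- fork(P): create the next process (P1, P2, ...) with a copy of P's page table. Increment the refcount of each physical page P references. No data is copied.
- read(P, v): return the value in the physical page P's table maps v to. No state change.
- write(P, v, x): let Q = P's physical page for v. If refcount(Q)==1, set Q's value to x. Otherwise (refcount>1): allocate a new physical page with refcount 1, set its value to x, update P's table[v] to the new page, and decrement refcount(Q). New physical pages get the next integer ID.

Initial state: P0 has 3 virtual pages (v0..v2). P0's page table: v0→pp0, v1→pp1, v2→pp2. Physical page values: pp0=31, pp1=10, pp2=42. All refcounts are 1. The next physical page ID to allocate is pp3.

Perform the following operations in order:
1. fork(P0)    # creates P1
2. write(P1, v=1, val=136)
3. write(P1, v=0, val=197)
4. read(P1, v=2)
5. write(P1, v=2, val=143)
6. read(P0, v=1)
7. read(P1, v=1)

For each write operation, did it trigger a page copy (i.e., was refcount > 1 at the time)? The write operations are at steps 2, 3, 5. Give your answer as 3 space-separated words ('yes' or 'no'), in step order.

Op 1: fork(P0) -> P1. 3 ppages; refcounts: pp0:2 pp1:2 pp2:2
Op 2: write(P1, v1, 136). refcount(pp1)=2>1 -> COPY to pp3. 4 ppages; refcounts: pp0:2 pp1:1 pp2:2 pp3:1
Op 3: write(P1, v0, 197). refcount(pp0)=2>1 -> COPY to pp4. 5 ppages; refcounts: pp0:1 pp1:1 pp2:2 pp3:1 pp4:1
Op 4: read(P1, v2) -> 42. No state change.
Op 5: write(P1, v2, 143). refcount(pp2)=2>1 -> COPY to pp5. 6 ppages; refcounts: pp0:1 pp1:1 pp2:1 pp3:1 pp4:1 pp5:1
Op 6: read(P0, v1) -> 10. No state change.
Op 7: read(P1, v1) -> 136. No state change.

yes yes yes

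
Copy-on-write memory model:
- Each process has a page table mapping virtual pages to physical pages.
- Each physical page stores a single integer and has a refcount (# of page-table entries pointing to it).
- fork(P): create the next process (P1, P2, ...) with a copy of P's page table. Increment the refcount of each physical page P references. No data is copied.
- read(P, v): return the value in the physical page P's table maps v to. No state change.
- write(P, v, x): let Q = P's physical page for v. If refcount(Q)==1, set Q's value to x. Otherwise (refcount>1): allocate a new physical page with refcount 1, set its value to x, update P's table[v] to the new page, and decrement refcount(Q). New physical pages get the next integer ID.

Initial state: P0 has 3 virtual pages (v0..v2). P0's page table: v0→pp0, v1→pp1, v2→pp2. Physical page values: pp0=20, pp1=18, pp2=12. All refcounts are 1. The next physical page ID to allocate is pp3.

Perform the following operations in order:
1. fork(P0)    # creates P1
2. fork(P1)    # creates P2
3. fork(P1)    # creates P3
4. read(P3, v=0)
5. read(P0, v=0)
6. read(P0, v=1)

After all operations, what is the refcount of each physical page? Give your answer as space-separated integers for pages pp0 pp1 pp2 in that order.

Answer: 4 4 4

Derivation:
Op 1: fork(P0) -> P1. 3 ppages; refcounts: pp0:2 pp1:2 pp2:2
Op 2: fork(P1) -> P2. 3 ppages; refcounts: pp0:3 pp1:3 pp2:3
Op 3: fork(P1) -> P3. 3 ppages; refcounts: pp0:4 pp1:4 pp2:4
Op 4: read(P3, v0) -> 20. No state change.
Op 5: read(P0, v0) -> 20. No state change.
Op 6: read(P0, v1) -> 18. No state change.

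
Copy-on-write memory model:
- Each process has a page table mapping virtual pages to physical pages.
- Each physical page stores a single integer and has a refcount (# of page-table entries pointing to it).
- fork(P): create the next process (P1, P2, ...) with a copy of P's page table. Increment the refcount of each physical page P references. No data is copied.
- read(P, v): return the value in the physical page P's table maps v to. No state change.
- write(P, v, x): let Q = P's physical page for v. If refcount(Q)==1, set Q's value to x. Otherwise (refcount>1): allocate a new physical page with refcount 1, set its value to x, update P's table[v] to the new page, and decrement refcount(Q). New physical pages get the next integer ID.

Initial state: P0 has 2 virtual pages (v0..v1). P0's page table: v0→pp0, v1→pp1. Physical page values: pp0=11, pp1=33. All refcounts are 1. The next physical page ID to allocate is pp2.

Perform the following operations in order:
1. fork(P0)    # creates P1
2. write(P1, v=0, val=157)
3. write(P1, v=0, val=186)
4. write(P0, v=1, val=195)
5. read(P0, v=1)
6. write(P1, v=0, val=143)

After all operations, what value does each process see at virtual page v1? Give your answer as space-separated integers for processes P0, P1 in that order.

Op 1: fork(P0) -> P1. 2 ppages; refcounts: pp0:2 pp1:2
Op 2: write(P1, v0, 157). refcount(pp0)=2>1 -> COPY to pp2. 3 ppages; refcounts: pp0:1 pp1:2 pp2:1
Op 3: write(P1, v0, 186). refcount(pp2)=1 -> write in place. 3 ppages; refcounts: pp0:1 pp1:2 pp2:1
Op 4: write(P0, v1, 195). refcount(pp1)=2>1 -> COPY to pp3. 4 ppages; refcounts: pp0:1 pp1:1 pp2:1 pp3:1
Op 5: read(P0, v1) -> 195. No state change.
Op 6: write(P1, v0, 143). refcount(pp2)=1 -> write in place. 4 ppages; refcounts: pp0:1 pp1:1 pp2:1 pp3:1
P0: v1 -> pp3 = 195
P1: v1 -> pp1 = 33

Answer: 195 33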